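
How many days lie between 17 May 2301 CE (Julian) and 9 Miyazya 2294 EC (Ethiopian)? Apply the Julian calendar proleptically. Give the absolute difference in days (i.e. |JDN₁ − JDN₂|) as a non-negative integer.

First date → JDN 2561635; second date → JDN 2561957.
The interval is |2561635 − 2561957| = 322 days.

322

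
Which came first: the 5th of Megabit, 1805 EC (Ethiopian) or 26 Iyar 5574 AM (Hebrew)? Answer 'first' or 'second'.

Converting both to JDN: 2383316 vs 2383745; the smaller is the first.

first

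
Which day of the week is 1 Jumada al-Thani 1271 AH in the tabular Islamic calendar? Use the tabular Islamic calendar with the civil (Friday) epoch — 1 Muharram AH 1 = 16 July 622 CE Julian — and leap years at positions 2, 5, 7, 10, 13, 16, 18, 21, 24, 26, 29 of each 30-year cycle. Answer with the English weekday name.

Monday

This is JDN 2398634 (19 February 1855 Gregorian).
JDN 2398634 mod 7 = 0, and JDN 0 was a Monday, so this is a Monday.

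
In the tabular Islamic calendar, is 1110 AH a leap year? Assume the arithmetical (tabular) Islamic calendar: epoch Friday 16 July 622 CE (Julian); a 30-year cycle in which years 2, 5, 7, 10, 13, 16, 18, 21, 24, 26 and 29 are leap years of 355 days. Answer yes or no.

Year 1110 AH is year 30 of its 30-year cycle; leap positions are 2, 5, 7, 10, 13, 16, 18, 21, 24, 26, 29, so it is a common year (354 days).

no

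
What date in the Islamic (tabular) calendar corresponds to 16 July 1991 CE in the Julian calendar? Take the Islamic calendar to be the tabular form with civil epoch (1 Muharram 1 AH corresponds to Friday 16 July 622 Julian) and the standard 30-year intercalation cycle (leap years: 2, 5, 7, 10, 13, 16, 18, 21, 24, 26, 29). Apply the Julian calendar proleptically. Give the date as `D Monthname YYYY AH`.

The source date corresponds to 29 July 1991 in the Gregorian calendar (JDN 2448467).
That day falls on 17 Muharram 1412 AH in the tabular Islamic calendar.

17 Muharram 1412 AH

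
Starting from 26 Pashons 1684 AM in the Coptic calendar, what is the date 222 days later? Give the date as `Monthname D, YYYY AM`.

Tobi 3, 1685 AM

JDN of 26 Pashons 1684 AM = 2440011.
2440011 + 222 = 2440233.
JDN 2440233 in the Coptic calendar is Tobi 3, 1685 AM.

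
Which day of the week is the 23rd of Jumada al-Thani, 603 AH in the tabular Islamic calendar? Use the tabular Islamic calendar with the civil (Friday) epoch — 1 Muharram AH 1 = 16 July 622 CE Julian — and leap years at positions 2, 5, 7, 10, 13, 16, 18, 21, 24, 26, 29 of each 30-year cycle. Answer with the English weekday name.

Thursday

In the proleptic Gregorian calendar this is 1 February 1207 (JDN 2161939).
JDN 2161939 mod 7 = 3, and JDN 0 was a Monday, so this is a Thursday.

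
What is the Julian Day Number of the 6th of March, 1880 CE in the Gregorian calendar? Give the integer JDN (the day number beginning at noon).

2407781

JDN 2451545 is 1 January 2000 CE (Gregorian); the target day is −43764 days from there, so JDN = 2407781.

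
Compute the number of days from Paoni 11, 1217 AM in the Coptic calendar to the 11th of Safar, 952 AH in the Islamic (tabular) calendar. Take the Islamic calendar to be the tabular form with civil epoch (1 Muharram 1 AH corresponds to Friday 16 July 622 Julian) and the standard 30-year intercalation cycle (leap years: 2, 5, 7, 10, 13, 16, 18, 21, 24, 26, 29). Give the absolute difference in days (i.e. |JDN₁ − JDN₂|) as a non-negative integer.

JDN of the first date = 2269454.
JDN of the second date = 2285483.
|2285483 − 2269454| = 16029.

16029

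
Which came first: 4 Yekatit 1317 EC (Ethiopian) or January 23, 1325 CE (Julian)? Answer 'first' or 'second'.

The two dates have Julian Day Numbers 2205043 and 2205037 respectively.
Since 2205037 < 2205043, the second date comes first.

second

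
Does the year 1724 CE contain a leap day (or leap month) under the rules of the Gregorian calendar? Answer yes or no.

yes

1724 is divisible by 4 and not by 100, so it is a leap year.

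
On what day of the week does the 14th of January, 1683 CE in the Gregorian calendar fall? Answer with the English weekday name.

JDN 2335777 mod 7 = 3, and JDN 0 was a Monday, so this is a Thursday.

Thursday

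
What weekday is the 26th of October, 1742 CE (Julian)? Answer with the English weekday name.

Tuesday

Equivalently 6 November 1742 Gregorian, JDN 2357622.
Since JDN mod 7 = 1 (0 = Monday), the day is Tuesday.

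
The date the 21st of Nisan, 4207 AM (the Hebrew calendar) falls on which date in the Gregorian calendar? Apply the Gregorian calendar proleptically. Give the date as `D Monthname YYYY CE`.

Both dates share Julian Day Number 1884437; in the Gregorian calendar that is 24 April 447 CE.

24 April 447 CE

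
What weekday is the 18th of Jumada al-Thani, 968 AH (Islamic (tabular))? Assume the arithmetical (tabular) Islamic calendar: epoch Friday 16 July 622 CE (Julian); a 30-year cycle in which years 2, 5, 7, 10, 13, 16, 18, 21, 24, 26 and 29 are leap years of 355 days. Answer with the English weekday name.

Thursday

Equivalently 16 March 1561 Gregorian, JDN 2291278.
JDN 2291278 mod 7 = 3, and JDN 0 was a Monday, so this is a Thursday.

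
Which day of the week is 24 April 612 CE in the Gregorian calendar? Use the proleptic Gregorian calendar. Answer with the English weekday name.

Friday

1944702 ≡ 4 (mod 7); counting from Monday = 0 gives Friday.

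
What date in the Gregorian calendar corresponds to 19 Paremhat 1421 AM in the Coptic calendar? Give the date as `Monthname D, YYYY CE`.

Julian Day Number of the source date = 2343883.
Converting JDN 2343883 to the Gregorian calendar gives 26 March 1705 CE.

March 26, 1705 CE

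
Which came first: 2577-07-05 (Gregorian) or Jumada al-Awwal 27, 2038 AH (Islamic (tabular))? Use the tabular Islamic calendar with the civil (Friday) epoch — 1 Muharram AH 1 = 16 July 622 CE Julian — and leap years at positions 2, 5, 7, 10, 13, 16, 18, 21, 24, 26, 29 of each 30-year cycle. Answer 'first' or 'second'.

first

Converting both to JDN: 2662476 vs 2670429; the smaller is the first.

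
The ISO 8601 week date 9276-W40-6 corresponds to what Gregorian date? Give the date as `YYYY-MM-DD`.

9276-10-03

ISO week 1 of 9276 is the week containing the first Thursday of 9276.
Week 40, day 6 (Saturday) lands on 9276-10-03.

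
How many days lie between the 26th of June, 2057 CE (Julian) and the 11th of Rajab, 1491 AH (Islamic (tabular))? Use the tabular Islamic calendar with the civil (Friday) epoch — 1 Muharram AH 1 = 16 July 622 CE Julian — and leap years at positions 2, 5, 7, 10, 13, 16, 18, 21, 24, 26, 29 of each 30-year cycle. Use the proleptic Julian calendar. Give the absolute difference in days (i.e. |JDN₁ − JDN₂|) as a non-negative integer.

First date → JDN 2472554; second date → JDN 2476633.
The interval is |2472554 − 2476633| = 4079 days.

4079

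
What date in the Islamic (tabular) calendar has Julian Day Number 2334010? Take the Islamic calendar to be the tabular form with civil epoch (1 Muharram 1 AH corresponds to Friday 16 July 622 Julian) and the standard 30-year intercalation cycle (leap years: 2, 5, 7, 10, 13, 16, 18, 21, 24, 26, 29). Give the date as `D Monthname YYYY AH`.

20 Muharram 1089 AH

JDN 2334010 is 14 March 1678 in the Gregorian calendar.
In the tabular Islamic calendar that day is 20 Muharram 1089 AH.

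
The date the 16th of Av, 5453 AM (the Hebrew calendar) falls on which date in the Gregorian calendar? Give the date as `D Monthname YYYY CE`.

18 August 1693 CE

Both dates share Julian Day Number 2339646; in the Gregorian calendar that is 18 August 1693 CE.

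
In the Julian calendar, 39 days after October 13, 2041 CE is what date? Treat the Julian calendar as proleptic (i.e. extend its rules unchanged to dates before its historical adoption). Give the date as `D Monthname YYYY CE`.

The starting date is JDN 2466819; 2466819 + 39 = 2466858.
JDN 2466858 corresponds to 21 November 2041 CE.

21 November 2041 CE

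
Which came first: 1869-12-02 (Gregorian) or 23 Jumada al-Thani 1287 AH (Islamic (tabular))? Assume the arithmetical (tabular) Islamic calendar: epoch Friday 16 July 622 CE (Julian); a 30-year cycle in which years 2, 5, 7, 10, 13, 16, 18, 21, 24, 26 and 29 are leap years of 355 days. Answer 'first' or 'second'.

First date → JDN 2404034; second date → JDN 2404326.
JDN 2404034 < JDN 2404326, so the first date is earlier.

first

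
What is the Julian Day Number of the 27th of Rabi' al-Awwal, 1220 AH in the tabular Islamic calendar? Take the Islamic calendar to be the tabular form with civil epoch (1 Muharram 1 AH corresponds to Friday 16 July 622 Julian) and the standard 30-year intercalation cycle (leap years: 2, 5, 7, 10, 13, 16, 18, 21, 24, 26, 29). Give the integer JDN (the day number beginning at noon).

In the Gregorian calendar the same day is 25 June 1805.
JDN 2299161 is 15 October 1582 CE (Gregorian); the target day is +81337 days from there, so JDN = 2380498.

2380498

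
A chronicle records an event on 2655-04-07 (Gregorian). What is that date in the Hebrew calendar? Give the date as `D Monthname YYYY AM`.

Julian Day Number of the source date = 2690875.
Converting JDN 2690875 to the Hebrew calendar gives 8 Nisan 6415 AM.

8 Nisan 6415 AM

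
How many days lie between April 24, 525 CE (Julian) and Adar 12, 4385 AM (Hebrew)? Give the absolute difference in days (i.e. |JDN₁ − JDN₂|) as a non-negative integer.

36468

First date → JDN 1912928; second date → JDN 1949396.
The interval is |1912928 − 1949396| = 36468 days.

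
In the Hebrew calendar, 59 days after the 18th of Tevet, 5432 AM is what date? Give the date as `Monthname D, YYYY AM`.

JDN of the 18th of Tevet, 5432 AM = 2331733.
2331733 + 59 = 2331792.
JDN 2331792 in the Hebrew calendar is Adar I 18, 5432 AM.

Adar I 18, 5432 AM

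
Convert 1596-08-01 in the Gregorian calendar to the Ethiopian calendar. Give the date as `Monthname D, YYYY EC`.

Both dates share Julian Day Number 2304200; in the Ethiopian calendar that is 28 Hamle 1588 EC.

Hamle 28, 1588 EC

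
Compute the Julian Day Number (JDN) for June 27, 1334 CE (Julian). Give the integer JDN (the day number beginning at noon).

Equivalently 5 July 1334 (proleptic Gregorian).
JDN 2299161 is 15 October 1582 CE (Gregorian); the target day is −90682 days from there, so JDN = 2208479.

2208479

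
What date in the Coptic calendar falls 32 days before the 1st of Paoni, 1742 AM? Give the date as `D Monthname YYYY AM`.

JDN of the 1st of Paoni, 1742 AM = 2461200.
2461200 − 32 = 2461168.
JDN 2461168 in the Coptic calendar is 29 Parmouti 1742 AM.

29 Parmouti 1742 AM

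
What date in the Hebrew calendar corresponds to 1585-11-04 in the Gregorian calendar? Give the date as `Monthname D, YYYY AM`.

Cheshvan 12, 5346 AM

Julian Day Number of the source date = 2300277.
Converting JDN 2300277 to the Hebrew calendar gives 12 Cheshvan 5346 AM.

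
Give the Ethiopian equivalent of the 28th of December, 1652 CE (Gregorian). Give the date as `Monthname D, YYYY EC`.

Tahsas 22, 1645 EC

Both dates share Julian Day Number 2324803; in the Ethiopian calendar that is 22 Tahsas 1645 EC.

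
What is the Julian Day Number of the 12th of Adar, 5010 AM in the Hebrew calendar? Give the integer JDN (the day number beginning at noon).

2177666

In the proleptic Gregorian calendar the same day is 22 February 1250.
JDN 2451545 is 1 January 2000 CE (Gregorian); the target day is −273879 days from there, so JDN = 2177666.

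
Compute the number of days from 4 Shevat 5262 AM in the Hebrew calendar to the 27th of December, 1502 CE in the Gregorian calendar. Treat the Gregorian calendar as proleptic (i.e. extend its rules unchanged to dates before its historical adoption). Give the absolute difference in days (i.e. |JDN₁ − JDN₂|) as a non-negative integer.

338

First date → JDN 2269676; second date → JDN 2270014.
The interval is |2269676 − 2270014| = 338 days.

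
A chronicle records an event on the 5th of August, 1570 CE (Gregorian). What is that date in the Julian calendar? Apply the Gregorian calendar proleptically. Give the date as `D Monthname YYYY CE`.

26 July 1570 CE

At this point the Julian calendar is 10 days behind the Gregorian.
5 August 1570 Gregorian − 10 days → 26 July 1570 Julian.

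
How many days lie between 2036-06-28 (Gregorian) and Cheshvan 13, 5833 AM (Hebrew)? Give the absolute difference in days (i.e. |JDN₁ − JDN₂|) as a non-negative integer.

13268

First date → JDN 2464873; second date → JDN 2478141.
The interval is |2464873 − 2478141| = 13268 days.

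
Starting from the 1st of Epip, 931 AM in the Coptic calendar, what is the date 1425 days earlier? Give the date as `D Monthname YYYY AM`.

Counting 1425 days back from JDN 2165012 reaches JDN 2163587, which is 7 Mesori 927 AM.

7 Mesori 927 AM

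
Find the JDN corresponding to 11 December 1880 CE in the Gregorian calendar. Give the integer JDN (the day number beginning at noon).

2408061

JDN 2451545 is 1 January 2000 CE (Gregorian); the target day is −43484 days from there, so JDN = 2408061.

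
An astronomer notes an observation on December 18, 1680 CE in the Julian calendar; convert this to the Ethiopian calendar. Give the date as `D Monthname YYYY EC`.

The source date corresponds to 28 December 1680 in the Gregorian calendar (JDN 2335030).
That day falls on 22 Tahsas 1673 EC in the Ethiopian calendar.

22 Tahsas 1673 EC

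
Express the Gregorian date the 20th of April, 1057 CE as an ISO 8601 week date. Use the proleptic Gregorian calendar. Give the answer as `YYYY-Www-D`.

1057-W17-1

The weekday is Monday (ISO weekday 1).
That Monday belongs to ISO week 17 of ISO year 1057.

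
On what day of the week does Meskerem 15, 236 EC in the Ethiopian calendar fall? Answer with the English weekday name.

Equivalently 13 September 243 Gregorian, JDN 1810069.
JDN 1810069 mod 7 = 2, and JDN 0 was a Monday, so this is a Wednesday.

Wednesday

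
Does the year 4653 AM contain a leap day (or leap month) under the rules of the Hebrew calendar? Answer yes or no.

Hebrew year 4653 is year 17 of its 19-year Metonic cycle; leap years are at positions 3, 6, 8, 11, 14, 17, 19, so it is a leap year (13 months).

yes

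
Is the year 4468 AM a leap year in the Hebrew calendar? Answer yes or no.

yes

Hebrew year 4468 is year 3 of its 19-year Metonic cycle; leap years are at positions 3, 6, 8, 11, 14, 17, 19, so it is a leap year (13 months).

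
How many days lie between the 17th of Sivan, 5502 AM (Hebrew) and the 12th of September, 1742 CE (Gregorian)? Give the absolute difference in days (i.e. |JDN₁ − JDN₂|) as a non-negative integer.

85

First date → JDN 2357482; second date → JDN 2357567.
The interval is |2357482 − 2357567| = 85 days.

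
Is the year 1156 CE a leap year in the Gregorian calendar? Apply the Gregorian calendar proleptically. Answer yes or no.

yes

1156 is divisible by 4 and not by 100, so it is a leap year.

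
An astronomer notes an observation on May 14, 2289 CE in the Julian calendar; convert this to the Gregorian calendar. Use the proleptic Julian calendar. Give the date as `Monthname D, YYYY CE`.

May 29, 2289 CE

For dates in this range the Gregorian date is 15 days ahead of the Julian.
14 May 2289 Julian + 15 days → 29 May 2289 Gregorian.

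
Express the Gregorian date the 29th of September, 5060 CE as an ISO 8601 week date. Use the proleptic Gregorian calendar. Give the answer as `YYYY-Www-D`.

The weekday is Saturday (ISO weekday 6).
That Saturday belongs to ISO week 39 of ISO year 5060.

5060-W39-6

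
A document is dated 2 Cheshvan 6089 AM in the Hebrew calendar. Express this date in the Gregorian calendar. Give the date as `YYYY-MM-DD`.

2328-11-06

Both dates share Julian Day Number 2571654; in the Gregorian calendar that is 6 November 2328 CE.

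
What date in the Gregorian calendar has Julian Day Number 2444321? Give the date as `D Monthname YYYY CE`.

JDN 2451545 is 1 Jan 2000; 2444321 is −7224 days from there.

22 March 1980 CE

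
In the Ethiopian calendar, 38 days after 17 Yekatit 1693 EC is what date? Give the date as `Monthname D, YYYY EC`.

JDN of 17 Yekatit 1693 EC = 2342390.
2342390 + 38 = 2342428.
JDN 2342428 in the Ethiopian calendar is Megabit 25, 1693 EC.

Megabit 25, 1693 EC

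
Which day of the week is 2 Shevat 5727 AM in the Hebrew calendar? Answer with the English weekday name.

This is JDN 2439504 (13 January 1967 Gregorian).
JDN 2439504 mod 7 = 4, and JDN 0 was a Monday, so this is a Friday.

Friday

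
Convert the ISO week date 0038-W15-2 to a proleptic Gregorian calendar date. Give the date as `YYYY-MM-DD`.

0038-04-13

ISO week 1 of 38 is the week containing the first Thursday of 38.
Week 15, day 2 (Tuesday) lands on 0038-04-13.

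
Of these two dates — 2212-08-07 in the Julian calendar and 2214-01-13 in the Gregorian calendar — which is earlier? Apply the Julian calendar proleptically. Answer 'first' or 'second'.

Converting both to JDN: 2529210 vs 2529719; the smaller is the first.

first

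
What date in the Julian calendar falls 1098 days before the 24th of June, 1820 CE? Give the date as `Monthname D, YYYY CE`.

June 22, 1817 CE

The starting date is JDN 2385988; 2385988 − 1098 = 2384890.
JDN 2384890 corresponds to June 22, 1817 CE.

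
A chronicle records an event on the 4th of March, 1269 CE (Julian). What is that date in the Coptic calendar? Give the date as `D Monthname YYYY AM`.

8 Paremhat 985 AM

Both dates share Julian Day Number 2184623; in the Coptic calendar that is 8 Paremhat 985 AM.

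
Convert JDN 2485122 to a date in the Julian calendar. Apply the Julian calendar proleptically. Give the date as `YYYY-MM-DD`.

2091-11-23

The Gregorian equivalent of JDN 2485122 is 6 December 2091.
In the Julian calendar that day is 2091-11-23.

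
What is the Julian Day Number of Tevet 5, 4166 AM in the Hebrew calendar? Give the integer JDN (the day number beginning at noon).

1869330

Equivalently 13 December 405 (proleptic Gregorian).
JDN 2400001 is 17 November 1858 CE (Gregorian), MJD 0; the target day is −530671 days from there, so JDN = 1869330.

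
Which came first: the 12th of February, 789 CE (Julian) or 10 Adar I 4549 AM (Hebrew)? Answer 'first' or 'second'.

second

The two dates have Julian Day Numbers 2009283 and 2009280 respectively.
Since 2009280 < 2009283, the second date comes first.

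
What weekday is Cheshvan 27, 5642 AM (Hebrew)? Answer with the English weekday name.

This is JDN 2408404 (19 November 1881 Gregorian).
2408404 ≡ 5 (mod 7); counting from Monday = 0 gives Saturday.

Saturday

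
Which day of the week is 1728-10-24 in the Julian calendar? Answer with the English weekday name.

Thursday

This is JDN 2352507 (4 November 1728 Gregorian).
2352507 ≡ 3 (mod 7); counting from Monday = 0 gives Thursday.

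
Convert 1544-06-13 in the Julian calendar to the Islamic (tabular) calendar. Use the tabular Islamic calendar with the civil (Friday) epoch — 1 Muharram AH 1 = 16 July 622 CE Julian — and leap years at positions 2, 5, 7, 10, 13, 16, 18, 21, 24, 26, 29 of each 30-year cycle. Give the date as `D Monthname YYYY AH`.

Julian Day Number of the source date = 2285168.
Converting JDN 2285168 to the tabular Islamic calendar gives 22 Rabi' al-Awwal 951 AH.

22 Rabi' al-Awwal 951 AH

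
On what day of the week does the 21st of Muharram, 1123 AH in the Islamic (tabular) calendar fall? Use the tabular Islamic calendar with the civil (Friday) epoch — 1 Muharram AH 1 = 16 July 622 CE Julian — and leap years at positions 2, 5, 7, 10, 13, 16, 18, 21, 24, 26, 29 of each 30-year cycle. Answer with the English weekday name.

Wednesday

Equivalently 11 March 1711 Gregorian, JDN 2346059.
JDN 2346059 mod 7 = 2, and JDN 0 was a Monday, so this is a Wednesday.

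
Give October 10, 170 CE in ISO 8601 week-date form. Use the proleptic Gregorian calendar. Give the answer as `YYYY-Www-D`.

0170-W41-3

The weekday is Wednesday (ISO weekday 3).
That Wednesday belongs to ISO week 41 of ISO year 170.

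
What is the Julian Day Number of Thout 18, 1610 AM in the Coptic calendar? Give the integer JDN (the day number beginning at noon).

2412734

Equivalently 27 September 1893 (Gregorian).
JDN 2299161 is 15 October 1582 CE (Gregorian); the target day is +113573 days from there, so JDN = 2412734.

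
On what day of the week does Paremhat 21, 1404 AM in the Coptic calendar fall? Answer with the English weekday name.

Saturday

This is JDN 2337676 (27 March 1688 Gregorian).
JDN 2337676 mod 7 = 5, and JDN 0 was a Monday, so this is a Saturday.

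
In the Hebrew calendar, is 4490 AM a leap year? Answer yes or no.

yes

Hebrew year 4490 is year 6 of its 19-year Metonic cycle; leap years are at positions 3, 6, 8, 11, 14, 17, 19, so it is a leap year (13 months).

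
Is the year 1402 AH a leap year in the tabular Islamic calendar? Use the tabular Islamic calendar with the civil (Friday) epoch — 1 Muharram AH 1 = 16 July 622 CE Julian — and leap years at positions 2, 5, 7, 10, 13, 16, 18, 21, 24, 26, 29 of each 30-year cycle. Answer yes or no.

no

Year 1402 AH is year 22 of its 30-year cycle; leap positions are 2, 5, 7, 10, 13, 16, 18, 21, 24, 26, 29, so it is a common year (354 days).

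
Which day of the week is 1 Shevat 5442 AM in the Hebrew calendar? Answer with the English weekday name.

Saturday

In the Gregorian calendar this is 10 January 1682 (JDN 2335408).
2335408 ≡ 5 (mod 7); counting from Monday = 0 gives Saturday.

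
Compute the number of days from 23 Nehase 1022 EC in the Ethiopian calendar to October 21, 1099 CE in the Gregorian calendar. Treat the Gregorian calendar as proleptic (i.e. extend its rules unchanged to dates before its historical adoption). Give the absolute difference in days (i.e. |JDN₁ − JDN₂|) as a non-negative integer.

25262

First date → JDN 2097493; second date → JDN 2122755.
The interval is |2097493 − 2122755| = 25262 days.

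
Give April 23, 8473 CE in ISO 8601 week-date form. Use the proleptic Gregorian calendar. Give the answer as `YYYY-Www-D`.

8473-W16-7

The weekday is Sunday (ISO weekday 7).
That Sunday belongs to ISO week 16 of ISO year 8473.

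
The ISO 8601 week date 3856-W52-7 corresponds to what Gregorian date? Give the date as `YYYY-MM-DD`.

ISO week 1 of 3856 is the week containing the first Thursday of 3856.
Week 52, day 7 (Sunday) lands on 3856-12-28.

3856-12-28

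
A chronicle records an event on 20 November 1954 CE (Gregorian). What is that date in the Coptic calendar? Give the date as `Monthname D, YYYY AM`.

Hathor 11, 1671 AM

Both dates share Julian Day Number 2435067; in the Coptic calendar that is 11 Hathor 1671 AM.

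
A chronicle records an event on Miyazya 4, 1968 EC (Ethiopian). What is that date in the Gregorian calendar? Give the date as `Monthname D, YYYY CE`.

April 12, 1976 CE

Both dates share Julian Day Number 2442881; in the Gregorian calendar that is 12 April 1976 CE.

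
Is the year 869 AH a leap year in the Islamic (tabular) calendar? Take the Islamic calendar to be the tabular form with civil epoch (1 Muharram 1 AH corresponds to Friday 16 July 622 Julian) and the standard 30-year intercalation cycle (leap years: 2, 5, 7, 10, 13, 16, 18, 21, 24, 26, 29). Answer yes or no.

Year 869 AH is year 29 of its 30-year cycle; leap positions are 2, 5, 7, 10, 13, 16, 18, 21, 24, 26, 29, so it is a leap year (355 days).

yes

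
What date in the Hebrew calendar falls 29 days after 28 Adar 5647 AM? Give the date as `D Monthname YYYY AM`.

JDN of 28 Adar 5647 AM = 2410355.
2410355 + 29 = 2410384.
JDN 2410384 in the Hebrew calendar is 28 Nisan 5647 AM.

28 Nisan 5647 AM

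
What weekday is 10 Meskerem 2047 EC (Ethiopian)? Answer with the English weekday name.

Sunday

This is JDN 2471531 (20 September 2054 Gregorian).
JDN 2471531 mod 7 = 6, and JDN 0 was a Monday, so this is a Sunday.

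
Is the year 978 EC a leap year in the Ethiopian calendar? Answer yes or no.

no

978 mod 4 = 2; in the Ethiopian calendar a year is leap when year mod 4 = 3, so it is a common year.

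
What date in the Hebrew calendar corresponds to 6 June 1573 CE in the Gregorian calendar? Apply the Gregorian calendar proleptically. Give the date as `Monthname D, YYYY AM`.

Sivan 25, 5333 AM

Both dates share Julian Day Number 2295743; in the Hebrew calendar that is 25 Sivan 5333 AM.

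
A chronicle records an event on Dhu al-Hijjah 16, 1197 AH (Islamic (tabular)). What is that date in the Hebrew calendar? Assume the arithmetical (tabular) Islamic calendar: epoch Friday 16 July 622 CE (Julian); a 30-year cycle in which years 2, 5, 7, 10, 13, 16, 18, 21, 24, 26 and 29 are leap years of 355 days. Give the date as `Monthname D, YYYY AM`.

Cheshvan 17, 5544 AM

Both dates share Julian Day Number 2372603; in the Hebrew calendar that is 17 Cheshvan 5544 AM.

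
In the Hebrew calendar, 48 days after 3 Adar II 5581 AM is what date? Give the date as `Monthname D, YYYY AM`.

Nisan 22, 5581 AM

JDN of 3 Adar II 5581 AM = 2386232.
2386232 + 48 = 2386280.
JDN 2386280 in the Hebrew calendar is Nisan 22, 5581 AM.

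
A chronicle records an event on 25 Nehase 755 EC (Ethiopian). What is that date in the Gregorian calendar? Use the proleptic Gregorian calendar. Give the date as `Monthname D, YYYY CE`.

August 22, 763 CE

Both dates share Julian Day Number 1999973; in the Gregorian calendar that is 22 August 763 CE.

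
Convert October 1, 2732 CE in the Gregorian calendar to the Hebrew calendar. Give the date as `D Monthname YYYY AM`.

Both dates share Julian Day Number 2719176; in the Hebrew calendar that is 20 Tishrei 6493 AM.

20 Tishrei 6493 AM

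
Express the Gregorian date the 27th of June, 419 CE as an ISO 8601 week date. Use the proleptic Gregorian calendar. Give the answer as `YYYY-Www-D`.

0419-W26-4

The weekday is Thursday (ISO weekday 4).
That Thursday belongs to ISO week 26 of ISO year 419.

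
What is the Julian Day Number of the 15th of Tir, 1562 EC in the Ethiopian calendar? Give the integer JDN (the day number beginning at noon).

Equivalently 20 January 1570 (proleptic Gregorian).
JDN 2451545 is 1 January 2000 CE (Gregorian); the target day is −157035 days from there, so JDN = 2294510.

2294510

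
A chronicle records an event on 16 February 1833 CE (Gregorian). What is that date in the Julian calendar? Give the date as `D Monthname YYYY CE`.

4 February 1833 CE

At this point the Julian calendar is 12 days behind the Gregorian.
16 February 1833 Gregorian − 12 days → 4 February 1833 Julian.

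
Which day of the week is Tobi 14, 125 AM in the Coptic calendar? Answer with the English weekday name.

Saturday

In the proleptic Gregorian calendar this is 10 January 409 (JDN 1870454).
JDN 1870454 mod 7 = 5, and JDN 0 was a Monday, so this is a Saturday.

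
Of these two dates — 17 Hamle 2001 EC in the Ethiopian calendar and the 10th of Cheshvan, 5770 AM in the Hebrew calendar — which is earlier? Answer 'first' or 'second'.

The two dates have Julian Day Numbers 2455037 and 2455133 respectively.
Since 2455037 < 2455133, the first date comes first.

first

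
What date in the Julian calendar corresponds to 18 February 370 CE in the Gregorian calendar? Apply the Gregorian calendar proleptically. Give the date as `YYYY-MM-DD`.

0370-02-17

The Julian–Gregorian offset here is 1 day (Julian trailing).
18 February 370 Gregorian − 1 day → 17 February 370 Julian.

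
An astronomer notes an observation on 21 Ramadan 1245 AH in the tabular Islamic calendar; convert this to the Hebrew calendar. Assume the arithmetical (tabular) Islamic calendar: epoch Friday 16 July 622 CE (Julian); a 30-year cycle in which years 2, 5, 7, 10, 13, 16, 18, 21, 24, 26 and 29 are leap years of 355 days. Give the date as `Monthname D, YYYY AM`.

Adar 21, 5590 AM

Julian Day Number of the source date = 2389528.
Converting JDN 2389528 to the Hebrew calendar gives 21 Adar 5590 AM.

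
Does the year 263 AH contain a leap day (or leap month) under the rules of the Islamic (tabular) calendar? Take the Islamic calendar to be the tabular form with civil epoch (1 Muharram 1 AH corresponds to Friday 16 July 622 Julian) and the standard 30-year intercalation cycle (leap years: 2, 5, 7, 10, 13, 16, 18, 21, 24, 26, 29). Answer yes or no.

Year 263 AH is year 23 of its 30-year cycle; leap positions are 2, 5, 7, 10, 13, 16, 18, 21, 24, 26, 29, so it is a common year (354 days).

no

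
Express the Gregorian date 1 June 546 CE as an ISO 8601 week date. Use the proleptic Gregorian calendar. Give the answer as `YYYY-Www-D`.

0546-W22-3

The weekday is Wednesday (ISO weekday 3).
That Wednesday belongs to ISO week 22 of ISO year 546.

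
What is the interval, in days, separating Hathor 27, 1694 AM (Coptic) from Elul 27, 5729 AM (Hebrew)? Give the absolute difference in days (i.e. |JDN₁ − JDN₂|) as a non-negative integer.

3009

JDN of the first date = 2443484.
JDN of the second date = 2440475.
|2440475 − 2443484| = 3009.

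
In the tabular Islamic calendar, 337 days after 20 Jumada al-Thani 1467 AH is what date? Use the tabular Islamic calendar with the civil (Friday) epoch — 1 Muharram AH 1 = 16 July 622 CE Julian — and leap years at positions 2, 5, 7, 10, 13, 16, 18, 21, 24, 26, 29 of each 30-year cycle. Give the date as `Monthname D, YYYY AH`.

Jumada al-Thani 3, 1468 AH

Counting 337 days forward from JDN 2468109 reaches JDN 2468446, which is Jumada al-Thani 3, 1468 AH.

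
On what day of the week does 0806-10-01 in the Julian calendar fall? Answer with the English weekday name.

Equivalently 5 October 806 Gregorian, JDN 2015723.
2015723 ≡ 3 (mod 7); counting from Monday = 0 gives Thursday.

Thursday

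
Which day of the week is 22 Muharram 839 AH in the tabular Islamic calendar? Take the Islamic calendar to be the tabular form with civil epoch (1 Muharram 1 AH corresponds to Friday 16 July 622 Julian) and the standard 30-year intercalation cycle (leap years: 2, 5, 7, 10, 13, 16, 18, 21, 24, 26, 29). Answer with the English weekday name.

Wednesday

In the proleptic Gregorian calendar this is 26 August 1435 (JDN 2245420).
JDN 2245420 mod 7 = 2, and JDN 0 was a Monday, so this is a Wednesday.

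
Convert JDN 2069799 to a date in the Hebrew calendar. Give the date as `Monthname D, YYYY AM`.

Cheshvan 19, 4715 AM

The proleptic Gregorian equivalent of JDN 2069799 is 25 October 954.
In the Hebrew calendar that day is Cheshvan 19, 4715 AM.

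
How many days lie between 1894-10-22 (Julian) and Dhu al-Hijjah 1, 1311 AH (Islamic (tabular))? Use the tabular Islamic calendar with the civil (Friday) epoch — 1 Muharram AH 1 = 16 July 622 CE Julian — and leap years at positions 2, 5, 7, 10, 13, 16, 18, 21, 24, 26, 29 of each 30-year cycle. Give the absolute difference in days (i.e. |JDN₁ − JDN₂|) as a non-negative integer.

151

First date → JDN 2413136; second date → JDN 2412985.
The interval is |2413136 − 2412985| = 151 days.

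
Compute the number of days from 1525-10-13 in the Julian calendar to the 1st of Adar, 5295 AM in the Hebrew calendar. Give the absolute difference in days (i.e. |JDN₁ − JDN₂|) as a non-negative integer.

3402

First date → JDN 2278350; second date → JDN 2281752.
The interval is |2278350 − 2281752| = 3402 days.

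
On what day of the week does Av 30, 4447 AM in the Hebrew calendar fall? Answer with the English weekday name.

Thursday

This is JDN 1972211 (18 August 687 Gregorian).
Since JDN mod 7 = 3 (0 = Monday), the day is Thursday.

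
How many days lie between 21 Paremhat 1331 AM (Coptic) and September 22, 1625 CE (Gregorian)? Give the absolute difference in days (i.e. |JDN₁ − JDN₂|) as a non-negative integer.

First date → JDN 2311012; second date → JDN 2314844.
The interval is |2311012 − 2314844| = 3832 days.

3832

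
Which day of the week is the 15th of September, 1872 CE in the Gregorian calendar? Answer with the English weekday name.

Sunday

2405052 ≡ 6 (mod 7); counting from Monday = 0 gives Sunday.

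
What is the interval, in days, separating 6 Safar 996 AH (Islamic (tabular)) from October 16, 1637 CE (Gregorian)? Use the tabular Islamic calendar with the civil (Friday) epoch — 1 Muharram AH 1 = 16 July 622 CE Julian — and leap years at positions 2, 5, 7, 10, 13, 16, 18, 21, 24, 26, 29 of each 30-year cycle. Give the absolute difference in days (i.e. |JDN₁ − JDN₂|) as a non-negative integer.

First date → JDN 2301070; second date → JDN 2319251.
The interval is |2301070 − 2319251| = 18181 days.

18181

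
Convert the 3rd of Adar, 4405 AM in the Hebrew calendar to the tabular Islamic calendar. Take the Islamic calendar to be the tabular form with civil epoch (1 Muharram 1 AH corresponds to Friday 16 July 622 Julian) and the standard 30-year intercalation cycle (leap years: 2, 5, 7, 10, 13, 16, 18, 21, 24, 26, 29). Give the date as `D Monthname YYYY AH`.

3 Rabi' al-Thani 24 AH

Julian Day Number of the source date = 1956681.
Converting JDN 1956681 to the tabular Islamic calendar gives 3 Rabi' al-Thani 24 AH.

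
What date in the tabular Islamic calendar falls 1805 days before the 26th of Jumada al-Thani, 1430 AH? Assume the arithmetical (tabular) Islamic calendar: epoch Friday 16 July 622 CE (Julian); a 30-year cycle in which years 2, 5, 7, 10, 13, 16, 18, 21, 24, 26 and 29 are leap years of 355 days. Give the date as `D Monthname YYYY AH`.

JDN of the 26th of Jumada al-Thani, 1430 AH = 2455003.
2455003 − 1805 = 2453198.
JDN 2453198 in the tabular Islamic calendar is 23 Jumada al-Awwal 1425 AH.

23 Jumada al-Awwal 1425 AH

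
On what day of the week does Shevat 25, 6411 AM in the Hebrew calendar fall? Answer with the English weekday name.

Friday

This is JDN 2689355 (7 February 2651 Gregorian).
2689355 ≡ 4 (mod 7); counting from Monday = 0 gives Friday.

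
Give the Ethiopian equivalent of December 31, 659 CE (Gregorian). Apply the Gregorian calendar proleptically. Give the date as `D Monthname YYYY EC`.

Both dates share Julian Day Number 1962119; in the Ethiopian calendar that is 1 Tir 652 EC.

1 Tir 652 EC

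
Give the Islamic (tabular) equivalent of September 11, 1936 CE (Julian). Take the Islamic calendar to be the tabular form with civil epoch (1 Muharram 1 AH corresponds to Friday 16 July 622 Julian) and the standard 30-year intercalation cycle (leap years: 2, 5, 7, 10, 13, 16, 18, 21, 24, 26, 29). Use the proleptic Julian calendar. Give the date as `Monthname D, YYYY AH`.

Rajab 8, 1355 AH

The source date corresponds to 24 September 1936 in the Gregorian calendar (JDN 2428436).
That day falls on 8 Rajab 1355 AH in the tabular Islamic calendar.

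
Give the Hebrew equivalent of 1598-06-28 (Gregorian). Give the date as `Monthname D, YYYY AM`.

Both dates share Julian Day Number 2304896; in the Hebrew calendar that is 24 Sivan 5358 AM.

Sivan 24, 5358 AM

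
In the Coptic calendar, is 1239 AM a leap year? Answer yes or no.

yes

1239 mod 4 = 3; in the Coptic calendar a year is leap when year mod 4 = 3, so it is a leap year.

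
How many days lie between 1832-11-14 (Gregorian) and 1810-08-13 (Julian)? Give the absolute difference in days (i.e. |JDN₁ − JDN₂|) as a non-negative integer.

8117

First date → JDN 2390502; second date → JDN 2382385.
The interval is |2390502 − 2382385| = 8117 days.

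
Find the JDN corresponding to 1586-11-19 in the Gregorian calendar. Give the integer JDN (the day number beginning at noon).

JDN 2400001 is 17 November 1858 CE (Gregorian), MJD 0; the target day is −99344 days from there, so JDN = 2300657.

2300657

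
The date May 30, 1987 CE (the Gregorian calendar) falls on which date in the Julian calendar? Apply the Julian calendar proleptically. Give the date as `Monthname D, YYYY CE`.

May 17, 1987 CE

At this point the Julian calendar is 13 days behind the Gregorian.
30 May 1987 Gregorian − 13 days → 17 May 1987 Julian.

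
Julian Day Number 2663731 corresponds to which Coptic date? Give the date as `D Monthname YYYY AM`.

JDN 2663731 is 11 December 2580 in the Gregorian calendar.
In the Coptic calendar that day is 28 Hathor 2297 AM.

28 Hathor 2297 AM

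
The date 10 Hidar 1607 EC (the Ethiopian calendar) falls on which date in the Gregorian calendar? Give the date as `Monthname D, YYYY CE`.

November 16, 1614 CE

Both dates share Julian Day Number 2310881; in the Gregorian calendar that is 16 November 1614 CE.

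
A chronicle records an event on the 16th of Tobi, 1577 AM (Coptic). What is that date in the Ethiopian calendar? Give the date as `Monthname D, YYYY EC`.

Both dates share Julian Day Number 2400799; in the Ethiopian calendar that is 16 Tir 1853 EC.

Tir 16, 1853 EC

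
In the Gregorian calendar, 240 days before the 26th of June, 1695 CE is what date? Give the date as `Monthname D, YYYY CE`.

October 29, 1694 CE

JDN of the 26th of June, 1695 CE = 2340323.
2340323 − 240 = 2340083.
JDN 2340083 in the Gregorian calendar is October 29, 1694 CE.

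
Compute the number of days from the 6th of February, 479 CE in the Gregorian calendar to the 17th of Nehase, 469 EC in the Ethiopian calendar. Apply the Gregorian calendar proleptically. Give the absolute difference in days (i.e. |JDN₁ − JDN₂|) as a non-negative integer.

First date → JDN 1896048; second date → JDN 1895504.
The interval is |1896048 − 1895504| = 544 days.

544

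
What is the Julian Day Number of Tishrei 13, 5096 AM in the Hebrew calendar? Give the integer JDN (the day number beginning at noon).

2208940

In the proleptic Gregorian calendar the same day is 9 October 1335.
JDN 2451545 is 1 January 2000 CE (Gregorian); the target day is −242605 days from there, so JDN = 2208940.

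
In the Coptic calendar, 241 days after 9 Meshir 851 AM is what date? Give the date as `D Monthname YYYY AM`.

4 Paopi 852 AM

The starting date is JDN 2135650; 2135650 + 241 = 2135891.
JDN 2135891 corresponds to 4 Paopi 852 AM.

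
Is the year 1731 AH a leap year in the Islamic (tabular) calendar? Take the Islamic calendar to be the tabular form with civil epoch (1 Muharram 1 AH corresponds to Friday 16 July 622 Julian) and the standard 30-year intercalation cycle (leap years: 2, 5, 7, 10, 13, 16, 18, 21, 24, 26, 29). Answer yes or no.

yes

Year 1731 AH is year 21 of its 30-year cycle; leap positions are 2, 5, 7, 10, 13, 16, 18, 21, 24, 26, 29, so it is a leap year (355 days).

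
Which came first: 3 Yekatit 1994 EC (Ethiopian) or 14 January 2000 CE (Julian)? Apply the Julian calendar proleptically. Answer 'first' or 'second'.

Converting both to JDN: 2452316 vs 2451571; the smaller is the second.

second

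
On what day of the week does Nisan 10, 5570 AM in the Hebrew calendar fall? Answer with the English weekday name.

Equivalently 14 April 1810 Gregorian, JDN 2382252.
2382252 ≡ 5 (mod 7); counting from Monday = 0 gives Saturday.

Saturday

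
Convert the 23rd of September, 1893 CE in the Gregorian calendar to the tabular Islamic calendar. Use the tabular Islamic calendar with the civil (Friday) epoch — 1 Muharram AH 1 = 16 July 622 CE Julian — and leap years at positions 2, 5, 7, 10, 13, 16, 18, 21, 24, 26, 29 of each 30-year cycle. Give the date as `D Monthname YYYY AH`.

12 Rabi' al-Awwal 1311 AH

Julian Day Number of the source date = 2412730.
Converting JDN 2412730 to the tabular Islamic calendar gives 12 Rabi' al-Awwal 1311 AH.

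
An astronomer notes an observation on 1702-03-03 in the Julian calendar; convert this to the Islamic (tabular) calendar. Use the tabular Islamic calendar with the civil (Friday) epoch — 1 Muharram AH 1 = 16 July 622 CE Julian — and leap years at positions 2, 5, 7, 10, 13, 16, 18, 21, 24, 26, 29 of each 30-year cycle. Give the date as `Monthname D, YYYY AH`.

The source date corresponds to 14 March 1702 in the Gregorian calendar (JDN 2342775).
That day falls on 14 Shawwal 1113 AH in the tabular Islamic calendar.

Shawwal 14, 1113 AH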